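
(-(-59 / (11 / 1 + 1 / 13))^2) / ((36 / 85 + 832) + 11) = -50004565 / 1486584576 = -0.03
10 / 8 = 5 / 4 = 1.25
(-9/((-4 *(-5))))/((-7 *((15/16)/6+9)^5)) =0.00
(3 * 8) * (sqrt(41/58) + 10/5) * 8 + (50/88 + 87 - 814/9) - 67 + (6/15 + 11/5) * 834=96 * sqrt(2378)/29 + 4915397/1980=2643.95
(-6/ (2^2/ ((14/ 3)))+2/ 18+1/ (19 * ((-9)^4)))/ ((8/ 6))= -858761/ 166212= -5.17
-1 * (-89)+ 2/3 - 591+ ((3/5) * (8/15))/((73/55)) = -548696/1095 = -501.09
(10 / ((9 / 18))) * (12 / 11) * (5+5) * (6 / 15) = 960 / 11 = 87.27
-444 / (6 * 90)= -37 / 45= -0.82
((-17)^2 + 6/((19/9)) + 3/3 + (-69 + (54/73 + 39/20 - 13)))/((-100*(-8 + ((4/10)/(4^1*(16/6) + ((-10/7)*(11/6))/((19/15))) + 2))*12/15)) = 278398531/620962560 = 0.45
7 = 7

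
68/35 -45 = -1507/35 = -43.06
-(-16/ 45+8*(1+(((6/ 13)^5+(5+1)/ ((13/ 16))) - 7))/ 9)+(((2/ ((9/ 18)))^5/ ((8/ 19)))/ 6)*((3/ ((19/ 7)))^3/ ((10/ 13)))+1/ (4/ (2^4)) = 714.57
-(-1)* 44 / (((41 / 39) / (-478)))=-820248 / 41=-20006.05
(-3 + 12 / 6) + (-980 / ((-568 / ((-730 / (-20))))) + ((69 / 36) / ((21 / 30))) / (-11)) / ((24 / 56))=4086989 / 28116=145.36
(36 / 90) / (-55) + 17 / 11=1.54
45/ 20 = 9/ 4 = 2.25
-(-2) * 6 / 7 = 12 / 7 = 1.71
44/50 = 22/25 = 0.88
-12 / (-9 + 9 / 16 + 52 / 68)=3264 / 2087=1.56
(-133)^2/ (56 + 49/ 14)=5054/ 17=297.29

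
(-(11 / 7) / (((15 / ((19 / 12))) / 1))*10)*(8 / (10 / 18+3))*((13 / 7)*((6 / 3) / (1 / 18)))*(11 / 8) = -343.09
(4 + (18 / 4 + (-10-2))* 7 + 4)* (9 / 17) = -801 / 34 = -23.56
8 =8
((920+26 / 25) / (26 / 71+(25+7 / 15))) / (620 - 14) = 0.06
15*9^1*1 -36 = 99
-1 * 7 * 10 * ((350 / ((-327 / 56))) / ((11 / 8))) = 10976000 / 3597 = 3051.43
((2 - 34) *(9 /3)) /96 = -1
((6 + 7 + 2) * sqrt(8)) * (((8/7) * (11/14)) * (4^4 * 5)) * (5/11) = 768000 * sqrt(2)/49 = 22165.63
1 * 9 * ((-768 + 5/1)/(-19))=6867/19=361.42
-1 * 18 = -18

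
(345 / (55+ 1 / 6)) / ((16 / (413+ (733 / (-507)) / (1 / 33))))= 31947345 / 223756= 142.78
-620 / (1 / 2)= -1240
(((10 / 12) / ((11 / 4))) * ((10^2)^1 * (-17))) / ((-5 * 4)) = 850 / 33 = 25.76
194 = 194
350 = 350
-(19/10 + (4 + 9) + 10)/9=-83/30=-2.77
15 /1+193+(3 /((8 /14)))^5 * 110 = 224732051 /512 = 438929.79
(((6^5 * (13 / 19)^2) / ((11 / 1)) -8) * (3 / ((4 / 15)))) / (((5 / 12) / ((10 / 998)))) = 173120760 / 1981529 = 87.37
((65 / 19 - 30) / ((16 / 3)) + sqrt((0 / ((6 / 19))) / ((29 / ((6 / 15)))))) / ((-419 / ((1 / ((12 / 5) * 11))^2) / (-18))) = -37875 / 123299968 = -0.00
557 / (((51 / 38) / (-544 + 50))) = -10456004 / 51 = -205019.69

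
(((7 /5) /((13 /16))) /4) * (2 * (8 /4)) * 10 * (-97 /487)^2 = 2107616 /3083197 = 0.68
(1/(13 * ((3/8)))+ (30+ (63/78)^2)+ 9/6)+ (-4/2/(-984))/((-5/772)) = 13321837/415740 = 32.04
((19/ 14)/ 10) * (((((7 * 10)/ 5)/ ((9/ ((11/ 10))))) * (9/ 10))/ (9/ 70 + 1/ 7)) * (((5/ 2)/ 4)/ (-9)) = -77/ 1440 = -0.05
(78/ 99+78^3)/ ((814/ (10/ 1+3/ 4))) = 336695203/ 53724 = 6267.13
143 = 143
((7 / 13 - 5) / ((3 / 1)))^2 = 3364 / 1521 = 2.21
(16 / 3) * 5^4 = 10000 / 3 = 3333.33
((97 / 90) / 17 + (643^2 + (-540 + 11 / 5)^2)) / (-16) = -5375485961 / 122400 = -43917.37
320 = 320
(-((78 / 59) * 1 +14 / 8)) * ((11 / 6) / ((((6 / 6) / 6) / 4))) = -7975 / 59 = -135.17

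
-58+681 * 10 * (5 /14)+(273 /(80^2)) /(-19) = 2374.14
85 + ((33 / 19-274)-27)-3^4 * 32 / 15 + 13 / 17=-623872 / 1615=-386.30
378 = 378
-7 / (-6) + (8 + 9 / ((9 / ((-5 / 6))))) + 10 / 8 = 115 / 12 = 9.58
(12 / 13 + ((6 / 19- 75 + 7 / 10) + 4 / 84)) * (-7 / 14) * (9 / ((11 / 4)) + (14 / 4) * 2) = 427954843 / 1141140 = 375.02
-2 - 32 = -34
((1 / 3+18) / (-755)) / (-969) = 11 / 438957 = 0.00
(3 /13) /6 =1 /26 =0.04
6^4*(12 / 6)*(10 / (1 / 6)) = 155520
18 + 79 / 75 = 1429 / 75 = 19.05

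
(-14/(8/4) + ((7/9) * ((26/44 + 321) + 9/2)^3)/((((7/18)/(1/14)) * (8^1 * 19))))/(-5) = -9228493943/1416184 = -6516.45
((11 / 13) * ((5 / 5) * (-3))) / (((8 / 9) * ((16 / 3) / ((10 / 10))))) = -891 / 1664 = -0.54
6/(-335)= -6/335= -0.02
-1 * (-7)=7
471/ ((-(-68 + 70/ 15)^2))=-4239/ 36100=-0.12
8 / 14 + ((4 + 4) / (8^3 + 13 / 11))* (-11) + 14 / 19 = 853486 / 750785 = 1.14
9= 9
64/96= 2/3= 0.67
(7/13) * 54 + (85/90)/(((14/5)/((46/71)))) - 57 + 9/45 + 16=-11.50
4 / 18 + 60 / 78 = 116 / 117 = 0.99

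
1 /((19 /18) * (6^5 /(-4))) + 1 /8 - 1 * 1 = -3593 /4104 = -0.88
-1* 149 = -149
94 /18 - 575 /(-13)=5786 /117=49.45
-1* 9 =-9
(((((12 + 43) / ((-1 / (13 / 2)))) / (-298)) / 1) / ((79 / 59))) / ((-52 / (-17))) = 55165 / 188336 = 0.29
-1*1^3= -1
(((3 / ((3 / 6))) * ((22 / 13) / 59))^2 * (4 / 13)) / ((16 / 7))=0.00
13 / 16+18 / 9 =45 / 16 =2.81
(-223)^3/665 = -11089567/665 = -16676.04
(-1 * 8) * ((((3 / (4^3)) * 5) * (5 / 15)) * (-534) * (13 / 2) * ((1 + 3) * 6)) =52065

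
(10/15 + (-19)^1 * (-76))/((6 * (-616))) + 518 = 260875/504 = 517.61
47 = 47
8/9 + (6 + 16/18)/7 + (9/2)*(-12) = -3284/63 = -52.13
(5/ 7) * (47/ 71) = 235/ 497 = 0.47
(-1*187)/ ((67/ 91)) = -17017/ 67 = -253.99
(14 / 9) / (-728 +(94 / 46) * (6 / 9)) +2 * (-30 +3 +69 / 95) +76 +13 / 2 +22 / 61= 26420684527 / 871649130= 30.31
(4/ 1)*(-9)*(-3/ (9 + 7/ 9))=243/ 22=11.05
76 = 76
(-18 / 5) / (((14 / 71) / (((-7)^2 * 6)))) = -26838 / 5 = -5367.60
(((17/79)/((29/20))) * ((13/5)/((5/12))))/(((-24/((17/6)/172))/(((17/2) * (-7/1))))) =447083/11821560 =0.04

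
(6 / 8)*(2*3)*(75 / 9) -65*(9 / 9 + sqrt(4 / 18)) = -65*sqrt(2) / 3 -55 / 2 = -58.14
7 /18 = 0.39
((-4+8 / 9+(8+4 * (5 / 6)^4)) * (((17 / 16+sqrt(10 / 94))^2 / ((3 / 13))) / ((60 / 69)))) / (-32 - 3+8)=-208869739 / 134369280 - 238901 * sqrt(235) / 4199040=-2.43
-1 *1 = -1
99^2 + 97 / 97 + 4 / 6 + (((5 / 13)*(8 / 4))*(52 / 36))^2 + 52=9855.90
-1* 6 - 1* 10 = -16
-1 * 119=-119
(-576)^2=331776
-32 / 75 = -0.43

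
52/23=2.26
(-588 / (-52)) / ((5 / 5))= 147 / 13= 11.31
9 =9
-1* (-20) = 20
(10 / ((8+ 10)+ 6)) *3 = 5 / 4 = 1.25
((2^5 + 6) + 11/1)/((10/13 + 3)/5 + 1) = 3185/114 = 27.94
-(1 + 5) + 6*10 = 54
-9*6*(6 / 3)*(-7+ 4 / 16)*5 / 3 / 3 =405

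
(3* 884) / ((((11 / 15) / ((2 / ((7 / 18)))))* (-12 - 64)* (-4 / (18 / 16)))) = 805545 / 11704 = 68.83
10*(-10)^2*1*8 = 8000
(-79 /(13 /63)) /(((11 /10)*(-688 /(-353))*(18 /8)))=-976045 /12298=-79.37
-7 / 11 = -0.64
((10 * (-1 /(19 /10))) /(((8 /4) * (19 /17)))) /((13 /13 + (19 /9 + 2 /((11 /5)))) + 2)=-42075 /107578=-0.39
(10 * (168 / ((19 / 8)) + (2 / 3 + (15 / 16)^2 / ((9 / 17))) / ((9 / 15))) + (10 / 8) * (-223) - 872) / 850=-8855911 / 18604800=-0.48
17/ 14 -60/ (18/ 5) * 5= -3449/ 42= -82.12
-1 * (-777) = 777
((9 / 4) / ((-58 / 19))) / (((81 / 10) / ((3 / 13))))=-0.02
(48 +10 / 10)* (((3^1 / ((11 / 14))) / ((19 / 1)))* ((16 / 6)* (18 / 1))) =98784 / 209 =472.65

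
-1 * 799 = -799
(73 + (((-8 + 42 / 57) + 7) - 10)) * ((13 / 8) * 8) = 15496 / 19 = 815.58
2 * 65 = 130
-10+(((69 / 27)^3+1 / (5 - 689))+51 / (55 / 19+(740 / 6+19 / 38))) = 5675758093 / 800421588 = 7.09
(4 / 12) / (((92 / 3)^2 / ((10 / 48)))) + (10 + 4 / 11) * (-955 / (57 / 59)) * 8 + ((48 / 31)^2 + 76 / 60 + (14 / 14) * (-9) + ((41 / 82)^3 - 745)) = -888000083894327 / 10736753280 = -82706.57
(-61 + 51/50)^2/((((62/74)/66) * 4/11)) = 120798427431/155000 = 779344.69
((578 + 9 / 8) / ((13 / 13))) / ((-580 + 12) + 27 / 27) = -1.02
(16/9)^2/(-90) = -0.04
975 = 975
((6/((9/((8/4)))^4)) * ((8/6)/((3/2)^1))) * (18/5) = 0.05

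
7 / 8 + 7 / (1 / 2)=119 / 8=14.88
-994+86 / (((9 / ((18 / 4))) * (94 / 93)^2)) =-8411077 / 8836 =-951.91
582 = 582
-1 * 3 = -3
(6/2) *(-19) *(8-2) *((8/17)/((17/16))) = -43776/289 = -151.47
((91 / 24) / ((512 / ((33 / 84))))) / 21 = 0.00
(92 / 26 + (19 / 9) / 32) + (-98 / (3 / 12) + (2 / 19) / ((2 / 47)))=-385.92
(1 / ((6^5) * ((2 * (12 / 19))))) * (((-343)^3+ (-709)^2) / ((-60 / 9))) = 126194599 / 207360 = 608.58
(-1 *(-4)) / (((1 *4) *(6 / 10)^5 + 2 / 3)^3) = 823974609375 / 192521646574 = 4.28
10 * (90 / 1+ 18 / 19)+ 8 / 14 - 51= 114253 / 133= 859.05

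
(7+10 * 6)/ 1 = 67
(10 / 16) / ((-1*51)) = -5 / 408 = -0.01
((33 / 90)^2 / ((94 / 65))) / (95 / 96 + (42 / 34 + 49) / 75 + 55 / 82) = 21927620 / 549593043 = 0.04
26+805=831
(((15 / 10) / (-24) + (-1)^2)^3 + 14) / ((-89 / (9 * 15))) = -8197065 / 364544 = -22.49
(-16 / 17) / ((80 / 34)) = -0.40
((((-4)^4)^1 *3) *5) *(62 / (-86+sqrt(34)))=-3412480 / 1227 - 39680 *sqrt(34) / 1227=-2969.72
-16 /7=-2.29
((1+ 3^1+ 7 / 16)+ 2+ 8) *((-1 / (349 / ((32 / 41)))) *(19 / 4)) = -4389 / 28618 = -0.15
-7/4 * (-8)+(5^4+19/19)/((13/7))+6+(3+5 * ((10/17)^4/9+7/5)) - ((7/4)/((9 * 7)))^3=367.14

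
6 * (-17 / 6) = -17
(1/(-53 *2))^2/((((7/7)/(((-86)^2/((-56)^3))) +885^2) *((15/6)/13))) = 1849/3129094454530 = 0.00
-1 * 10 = -10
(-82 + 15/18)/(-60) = 487/360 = 1.35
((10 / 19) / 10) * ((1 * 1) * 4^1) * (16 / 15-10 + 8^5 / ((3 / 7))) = 4586984 / 285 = 16094.68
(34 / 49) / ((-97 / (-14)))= 68 / 679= 0.10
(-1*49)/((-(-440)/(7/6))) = -343/2640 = -0.13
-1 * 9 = -9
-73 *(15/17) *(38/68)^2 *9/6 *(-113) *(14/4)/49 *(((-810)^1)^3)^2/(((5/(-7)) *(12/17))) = -39423928591962591046875/289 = -136414977826860176632.79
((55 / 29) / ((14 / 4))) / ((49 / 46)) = 5060 / 9947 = 0.51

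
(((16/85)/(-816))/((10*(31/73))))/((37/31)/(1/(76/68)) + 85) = -73/116019900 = -0.00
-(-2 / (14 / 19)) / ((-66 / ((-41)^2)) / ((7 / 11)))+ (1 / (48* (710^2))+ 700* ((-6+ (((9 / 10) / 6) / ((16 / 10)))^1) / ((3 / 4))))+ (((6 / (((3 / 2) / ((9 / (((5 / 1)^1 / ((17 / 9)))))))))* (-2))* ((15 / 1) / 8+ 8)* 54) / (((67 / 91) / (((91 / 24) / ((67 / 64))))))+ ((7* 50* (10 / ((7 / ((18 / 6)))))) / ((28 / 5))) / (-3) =-7083779011652483257 / 92000661614400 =-76997.04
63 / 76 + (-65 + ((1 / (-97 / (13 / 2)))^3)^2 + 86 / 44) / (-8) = 776329907585024919 / 89134668303442432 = 8.71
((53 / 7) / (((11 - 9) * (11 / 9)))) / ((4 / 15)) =7155 / 616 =11.62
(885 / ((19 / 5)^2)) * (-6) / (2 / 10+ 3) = -331875 / 2888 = -114.92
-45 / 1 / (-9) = 5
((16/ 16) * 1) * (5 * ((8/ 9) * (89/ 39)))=3560/ 351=10.14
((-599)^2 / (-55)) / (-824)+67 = 3395241 / 45320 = 74.92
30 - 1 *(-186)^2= -34566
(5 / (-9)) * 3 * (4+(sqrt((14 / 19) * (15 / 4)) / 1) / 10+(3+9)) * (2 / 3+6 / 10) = -304 / 9- sqrt(3990) / 180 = -34.13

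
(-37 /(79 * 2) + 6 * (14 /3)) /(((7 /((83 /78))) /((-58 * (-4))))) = 21119018 /21567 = 979.23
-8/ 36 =-2/ 9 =-0.22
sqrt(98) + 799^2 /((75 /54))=7* sqrt(2) + 11491218 /25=459658.62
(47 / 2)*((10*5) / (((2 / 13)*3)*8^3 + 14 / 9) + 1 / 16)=570721 / 89056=6.41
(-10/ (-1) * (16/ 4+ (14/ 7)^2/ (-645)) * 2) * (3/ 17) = 10304/ 731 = 14.10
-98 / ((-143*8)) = 49 / 572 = 0.09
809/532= 1.52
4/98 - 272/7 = -1902/49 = -38.82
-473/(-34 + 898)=-473/864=-0.55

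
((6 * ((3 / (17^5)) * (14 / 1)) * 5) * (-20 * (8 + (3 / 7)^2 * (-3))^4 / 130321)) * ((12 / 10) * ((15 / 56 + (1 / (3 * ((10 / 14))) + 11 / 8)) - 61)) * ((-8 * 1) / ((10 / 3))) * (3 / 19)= -227578278097656000 / 20267348334471824243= -0.01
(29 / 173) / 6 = 29 / 1038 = 0.03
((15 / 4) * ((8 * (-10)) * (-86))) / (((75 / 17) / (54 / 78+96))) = 7350936 / 13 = 565456.62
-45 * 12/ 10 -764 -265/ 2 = -1901/ 2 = -950.50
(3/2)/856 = 3/1712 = 0.00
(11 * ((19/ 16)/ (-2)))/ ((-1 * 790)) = 209/ 25280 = 0.01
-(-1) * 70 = 70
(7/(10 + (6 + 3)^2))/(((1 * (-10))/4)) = -0.03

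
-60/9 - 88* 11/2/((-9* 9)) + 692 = 55996/81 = 691.31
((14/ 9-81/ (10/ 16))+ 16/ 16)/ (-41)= 5717/ 1845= 3.10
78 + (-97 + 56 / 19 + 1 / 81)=-24686 / 1539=-16.04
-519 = -519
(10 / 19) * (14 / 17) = 140 / 323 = 0.43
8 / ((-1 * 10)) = -0.80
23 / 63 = 0.37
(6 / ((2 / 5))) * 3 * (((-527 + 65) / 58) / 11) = -945 / 29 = -32.59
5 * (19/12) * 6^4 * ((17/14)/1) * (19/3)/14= 276165/49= 5636.02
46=46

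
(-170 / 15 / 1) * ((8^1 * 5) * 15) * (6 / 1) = -40800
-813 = -813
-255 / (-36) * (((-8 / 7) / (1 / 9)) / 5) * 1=-102 / 7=-14.57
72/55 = 1.31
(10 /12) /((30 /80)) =20 /9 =2.22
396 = 396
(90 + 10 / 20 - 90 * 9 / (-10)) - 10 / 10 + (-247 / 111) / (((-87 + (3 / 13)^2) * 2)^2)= 16345087017905 / 95865654384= 170.50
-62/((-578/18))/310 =9/1445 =0.01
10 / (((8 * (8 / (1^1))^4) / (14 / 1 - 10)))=5 / 4096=0.00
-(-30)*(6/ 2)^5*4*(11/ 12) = 26730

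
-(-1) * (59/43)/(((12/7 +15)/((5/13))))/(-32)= -0.00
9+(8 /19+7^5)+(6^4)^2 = 32232216 /19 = 1696432.42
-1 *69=-69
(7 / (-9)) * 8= -56 / 9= -6.22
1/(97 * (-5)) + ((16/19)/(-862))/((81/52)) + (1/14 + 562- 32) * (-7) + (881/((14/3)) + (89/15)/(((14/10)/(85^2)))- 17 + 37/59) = 3598245502236178/132864109245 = 27082.15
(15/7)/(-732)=-5/1708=-0.00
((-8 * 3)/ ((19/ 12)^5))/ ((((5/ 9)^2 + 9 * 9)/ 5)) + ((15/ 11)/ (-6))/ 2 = -93979204915/ 358766936308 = -0.26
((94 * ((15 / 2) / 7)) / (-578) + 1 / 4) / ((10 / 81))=49653 / 80920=0.61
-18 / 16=-9 / 8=-1.12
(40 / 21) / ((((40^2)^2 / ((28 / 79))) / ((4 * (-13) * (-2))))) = 13 / 474000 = 0.00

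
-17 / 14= -1.21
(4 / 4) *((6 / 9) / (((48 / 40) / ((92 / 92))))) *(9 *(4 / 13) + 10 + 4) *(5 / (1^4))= 5450 / 117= 46.58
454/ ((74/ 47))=10669/ 37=288.35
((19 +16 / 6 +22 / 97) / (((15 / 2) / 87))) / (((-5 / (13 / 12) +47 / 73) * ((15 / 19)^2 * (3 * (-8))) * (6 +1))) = 63296401051 / 103645615500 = 0.61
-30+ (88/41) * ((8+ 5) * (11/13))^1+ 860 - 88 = 31390/41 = 765.61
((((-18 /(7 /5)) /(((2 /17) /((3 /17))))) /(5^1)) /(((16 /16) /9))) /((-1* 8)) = 243 /56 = 4.34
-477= -477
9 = 9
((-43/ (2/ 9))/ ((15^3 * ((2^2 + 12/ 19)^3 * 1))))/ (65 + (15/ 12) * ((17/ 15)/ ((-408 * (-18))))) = -7963299/ 896990182000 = -0.00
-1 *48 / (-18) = 8 / 3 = 2.67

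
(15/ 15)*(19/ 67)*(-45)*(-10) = 8550/ 67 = 127.61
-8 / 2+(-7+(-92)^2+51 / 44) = 371983 / 44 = 8454.16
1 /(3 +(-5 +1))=-1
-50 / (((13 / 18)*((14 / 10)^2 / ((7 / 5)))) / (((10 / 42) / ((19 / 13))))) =-7500 / 931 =-8.06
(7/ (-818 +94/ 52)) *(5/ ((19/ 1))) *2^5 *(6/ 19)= -0.02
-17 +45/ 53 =-856/ 53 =-16.15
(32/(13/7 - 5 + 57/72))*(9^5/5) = -317447424/1975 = -160732.87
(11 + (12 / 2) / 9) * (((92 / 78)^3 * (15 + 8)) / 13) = 78355480 / 2313441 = 33.87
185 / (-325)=-37 / 65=-0.57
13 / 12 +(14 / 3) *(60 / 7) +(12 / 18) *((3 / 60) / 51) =125717 / 3060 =41.08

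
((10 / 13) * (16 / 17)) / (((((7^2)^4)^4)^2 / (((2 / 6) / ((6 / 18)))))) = 160 / 269567067767519689730624823626416772386990980003003686621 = 0.00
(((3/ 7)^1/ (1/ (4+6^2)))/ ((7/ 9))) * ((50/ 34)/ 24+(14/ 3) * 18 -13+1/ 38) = 24798195/ 15827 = 1566.83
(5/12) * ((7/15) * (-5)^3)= -875/36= -24.31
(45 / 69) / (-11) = -15 / 253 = -0.06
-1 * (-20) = 20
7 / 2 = 3.50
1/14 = 0.07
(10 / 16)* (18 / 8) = 45 / 32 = 1.41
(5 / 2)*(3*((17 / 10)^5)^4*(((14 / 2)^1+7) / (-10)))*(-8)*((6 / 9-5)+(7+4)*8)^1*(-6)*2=-21422563744439354765578838871 / 6250000000000000000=-3427610199.11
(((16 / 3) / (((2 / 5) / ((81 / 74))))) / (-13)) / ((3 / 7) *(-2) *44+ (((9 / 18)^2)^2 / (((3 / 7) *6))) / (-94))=102332160 / 3437734417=0.03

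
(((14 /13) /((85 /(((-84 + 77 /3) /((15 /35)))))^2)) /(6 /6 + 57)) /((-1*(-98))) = 8575 /17650386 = 0.00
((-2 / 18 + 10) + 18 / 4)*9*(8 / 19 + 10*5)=6529.53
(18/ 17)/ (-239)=-18/ 4063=-0.00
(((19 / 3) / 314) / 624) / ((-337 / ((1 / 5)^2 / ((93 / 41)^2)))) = -31939 / 42832290477600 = -0.00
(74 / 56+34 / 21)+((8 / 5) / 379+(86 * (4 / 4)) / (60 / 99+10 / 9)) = 53.03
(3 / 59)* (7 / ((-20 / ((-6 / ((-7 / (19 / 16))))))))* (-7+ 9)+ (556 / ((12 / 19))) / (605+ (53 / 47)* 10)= 114204079 / 82028880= 1.39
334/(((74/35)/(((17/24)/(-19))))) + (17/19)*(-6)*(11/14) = -1193723/118104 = -10.11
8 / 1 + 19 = 27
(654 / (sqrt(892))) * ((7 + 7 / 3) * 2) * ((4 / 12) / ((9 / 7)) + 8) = 6104 * sqrt(223) / 27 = 3376.01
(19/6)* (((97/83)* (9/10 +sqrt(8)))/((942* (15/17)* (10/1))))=31331/78186000 +31331* sqrt(2)/35183700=0.00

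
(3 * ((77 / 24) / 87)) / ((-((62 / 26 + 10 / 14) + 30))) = -7007 / 2096352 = -0.00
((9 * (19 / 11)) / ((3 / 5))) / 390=0.07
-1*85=-85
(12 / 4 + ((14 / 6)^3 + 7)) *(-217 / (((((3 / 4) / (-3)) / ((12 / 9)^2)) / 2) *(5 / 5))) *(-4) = -68106752 / 243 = -280274.70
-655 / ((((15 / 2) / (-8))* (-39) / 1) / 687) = -12307.28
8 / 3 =2.67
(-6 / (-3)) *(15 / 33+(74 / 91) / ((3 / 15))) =9050 / 1001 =9.04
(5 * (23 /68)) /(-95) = -23 /1292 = -0.02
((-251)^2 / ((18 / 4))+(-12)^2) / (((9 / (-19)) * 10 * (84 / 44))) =-13302641 / 8505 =-1564.10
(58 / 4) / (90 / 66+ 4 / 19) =6061 / 658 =9.21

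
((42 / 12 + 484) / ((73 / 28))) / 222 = 2275 / 2701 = 0.84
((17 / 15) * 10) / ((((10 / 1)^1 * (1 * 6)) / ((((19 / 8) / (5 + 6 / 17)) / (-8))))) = -5491 / 524160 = -0.01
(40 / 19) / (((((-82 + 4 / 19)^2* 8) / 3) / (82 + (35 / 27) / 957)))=201289135 / 20799671508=0.01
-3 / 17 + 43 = 42.82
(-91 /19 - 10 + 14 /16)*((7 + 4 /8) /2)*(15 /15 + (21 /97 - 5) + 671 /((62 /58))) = -29760365925 /914128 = -32556.02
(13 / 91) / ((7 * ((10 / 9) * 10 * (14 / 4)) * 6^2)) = 1 / 68600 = 0.00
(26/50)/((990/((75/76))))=13/25080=0.00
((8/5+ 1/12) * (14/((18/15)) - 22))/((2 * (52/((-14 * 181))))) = 3966977/9360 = 423.82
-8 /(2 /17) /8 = -8.50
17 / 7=2.43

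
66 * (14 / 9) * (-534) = -54824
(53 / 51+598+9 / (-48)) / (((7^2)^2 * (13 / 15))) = 349045 / 1212848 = 0.29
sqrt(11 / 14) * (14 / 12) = sqrt(154) / 12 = 1.03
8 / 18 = 4 / 9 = 0.44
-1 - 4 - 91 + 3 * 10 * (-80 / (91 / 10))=-32736 / 91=-359.74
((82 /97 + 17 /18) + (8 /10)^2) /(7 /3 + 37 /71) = 7530331 /8846400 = 0.85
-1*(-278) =278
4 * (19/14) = 38/7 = 5.43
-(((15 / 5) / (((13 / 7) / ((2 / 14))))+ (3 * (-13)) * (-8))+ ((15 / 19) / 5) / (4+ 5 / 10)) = -231389 / 741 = -312.27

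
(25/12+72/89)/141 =3089/150588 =0.02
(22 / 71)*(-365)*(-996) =7997880 / 71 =112646.20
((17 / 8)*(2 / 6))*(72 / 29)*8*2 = 816 / 29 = 28.14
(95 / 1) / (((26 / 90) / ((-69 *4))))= -1179900 / 13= -90761.54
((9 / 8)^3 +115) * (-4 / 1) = -465.70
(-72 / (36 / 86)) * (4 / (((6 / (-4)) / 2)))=2752 / 3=917.33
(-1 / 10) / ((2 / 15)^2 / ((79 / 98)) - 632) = 3555 / 22466816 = 0.00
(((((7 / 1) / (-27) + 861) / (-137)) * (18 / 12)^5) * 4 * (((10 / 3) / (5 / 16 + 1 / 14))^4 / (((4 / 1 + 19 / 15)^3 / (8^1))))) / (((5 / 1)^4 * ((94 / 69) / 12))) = -9083637737717760000 / 10853592734752921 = -836.92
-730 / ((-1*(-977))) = -730 / 977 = -0.75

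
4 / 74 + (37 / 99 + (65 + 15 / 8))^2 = 104960417005 / 23208768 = 4522.45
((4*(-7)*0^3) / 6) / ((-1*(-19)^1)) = 0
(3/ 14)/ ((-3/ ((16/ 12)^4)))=-128/ 567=-0.23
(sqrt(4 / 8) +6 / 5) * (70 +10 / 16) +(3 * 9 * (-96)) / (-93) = 565 * sqrt(2) / 16 +13965 / 124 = 162.56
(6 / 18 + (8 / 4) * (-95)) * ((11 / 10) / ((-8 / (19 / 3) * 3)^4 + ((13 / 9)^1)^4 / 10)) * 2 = -3567780553986 / 1766915790241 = -2.02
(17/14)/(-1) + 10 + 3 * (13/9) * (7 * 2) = 2917/42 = 69.45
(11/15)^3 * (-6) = -2662/1125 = -2.37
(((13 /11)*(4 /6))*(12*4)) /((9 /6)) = 832 /33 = 25.21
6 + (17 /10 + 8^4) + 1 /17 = 697639 /170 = 4103.76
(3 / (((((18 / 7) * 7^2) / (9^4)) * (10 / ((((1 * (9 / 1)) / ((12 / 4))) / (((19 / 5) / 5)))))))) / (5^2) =6561 / 2660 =2.47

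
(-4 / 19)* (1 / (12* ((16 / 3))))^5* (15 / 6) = -5 / 10200547328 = -0.00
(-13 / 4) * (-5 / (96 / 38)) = 1235 / 192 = 6.43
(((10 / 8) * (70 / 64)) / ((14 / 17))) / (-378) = -0.00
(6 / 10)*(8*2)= 48 / 5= 9.60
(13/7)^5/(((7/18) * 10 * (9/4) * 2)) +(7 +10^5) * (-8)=-470628199134/588245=-800054.74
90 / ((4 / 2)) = 45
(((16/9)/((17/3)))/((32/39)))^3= 2197/39304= 0.06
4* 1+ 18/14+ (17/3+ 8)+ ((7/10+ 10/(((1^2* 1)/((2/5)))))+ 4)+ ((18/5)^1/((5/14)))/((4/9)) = 52849/1050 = 50.33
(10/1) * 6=60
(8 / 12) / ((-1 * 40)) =-1 / 60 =-0.02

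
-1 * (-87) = 87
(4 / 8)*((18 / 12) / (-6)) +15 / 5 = 23 / 8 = 2.88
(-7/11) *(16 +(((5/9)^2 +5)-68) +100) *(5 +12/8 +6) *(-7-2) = 377825/99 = 3816.41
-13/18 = -0.72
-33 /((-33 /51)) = 51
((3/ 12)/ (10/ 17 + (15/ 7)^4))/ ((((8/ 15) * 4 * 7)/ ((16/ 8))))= 0.00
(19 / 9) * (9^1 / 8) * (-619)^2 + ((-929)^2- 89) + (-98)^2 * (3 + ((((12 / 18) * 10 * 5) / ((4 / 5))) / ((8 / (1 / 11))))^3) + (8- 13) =1802785.84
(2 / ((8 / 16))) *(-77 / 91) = -44 / 13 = -3.38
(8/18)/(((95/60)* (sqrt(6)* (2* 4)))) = sqrt(6)/171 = 0.01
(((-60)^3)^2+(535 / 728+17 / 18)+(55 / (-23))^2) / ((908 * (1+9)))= 161710069273640387 / 31471352640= 5138325.99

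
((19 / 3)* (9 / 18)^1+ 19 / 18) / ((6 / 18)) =38 / 3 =12.67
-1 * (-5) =5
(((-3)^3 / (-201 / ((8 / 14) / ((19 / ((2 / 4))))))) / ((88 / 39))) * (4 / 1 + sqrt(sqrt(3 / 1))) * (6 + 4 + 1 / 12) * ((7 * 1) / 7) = 1287 * 3^(1 / 4) / 142576 + 1287 / 35644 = 0.05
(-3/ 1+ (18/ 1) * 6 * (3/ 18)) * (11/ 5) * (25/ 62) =825/ 62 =13.31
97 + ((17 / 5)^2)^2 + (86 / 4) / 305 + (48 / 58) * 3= 515634423 / 2211250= 233.19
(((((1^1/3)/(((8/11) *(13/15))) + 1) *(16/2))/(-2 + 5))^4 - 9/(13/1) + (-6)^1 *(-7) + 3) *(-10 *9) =-824035770/28561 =-28851.78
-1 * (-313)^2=-97969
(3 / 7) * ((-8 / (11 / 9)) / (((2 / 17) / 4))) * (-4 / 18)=1632 / 77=21.19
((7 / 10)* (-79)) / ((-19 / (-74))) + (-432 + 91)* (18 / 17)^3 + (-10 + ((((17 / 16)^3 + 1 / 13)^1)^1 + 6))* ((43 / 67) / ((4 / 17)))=-4180102740159007 / 6660525015040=-627.59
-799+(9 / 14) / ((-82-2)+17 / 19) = -17662865 / 22106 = -799.01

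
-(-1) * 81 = 81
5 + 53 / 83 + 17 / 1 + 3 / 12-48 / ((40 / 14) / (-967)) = 16268.49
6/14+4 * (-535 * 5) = -74897/7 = -10699.57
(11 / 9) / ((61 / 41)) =451 / 549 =0.82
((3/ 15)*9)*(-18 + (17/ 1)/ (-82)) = -13437/ 410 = -32.77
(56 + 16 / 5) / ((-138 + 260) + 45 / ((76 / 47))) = 0.40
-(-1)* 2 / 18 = 1 / 9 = 0.11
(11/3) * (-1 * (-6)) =22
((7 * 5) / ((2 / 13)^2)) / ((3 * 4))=5915 / 48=123.23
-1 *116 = -116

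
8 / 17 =0.47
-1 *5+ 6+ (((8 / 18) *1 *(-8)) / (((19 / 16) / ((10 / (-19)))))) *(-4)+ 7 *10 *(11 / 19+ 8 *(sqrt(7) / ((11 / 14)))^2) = 2510118799 / 393129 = 6384.97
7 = 7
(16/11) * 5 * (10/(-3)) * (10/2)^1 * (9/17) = -12000/187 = -64.17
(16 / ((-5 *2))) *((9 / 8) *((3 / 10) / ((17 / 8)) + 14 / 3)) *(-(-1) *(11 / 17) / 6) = -6743 / 7225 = -0.93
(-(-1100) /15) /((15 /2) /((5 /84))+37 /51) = 0.58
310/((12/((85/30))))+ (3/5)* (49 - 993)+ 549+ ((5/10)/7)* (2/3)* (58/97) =6822677/122220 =55.82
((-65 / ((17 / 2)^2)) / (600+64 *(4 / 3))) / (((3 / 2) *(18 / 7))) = -455 / 1336914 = -0.00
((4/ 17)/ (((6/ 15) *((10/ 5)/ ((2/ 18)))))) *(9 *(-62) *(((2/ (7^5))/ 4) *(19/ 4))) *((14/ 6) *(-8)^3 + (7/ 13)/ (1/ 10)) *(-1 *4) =-12.26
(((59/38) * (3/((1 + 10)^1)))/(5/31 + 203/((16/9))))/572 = 10974/1695100979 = 0.00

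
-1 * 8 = -8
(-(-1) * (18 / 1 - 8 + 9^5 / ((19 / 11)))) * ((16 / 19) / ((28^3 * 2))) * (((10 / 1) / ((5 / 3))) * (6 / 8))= 2.95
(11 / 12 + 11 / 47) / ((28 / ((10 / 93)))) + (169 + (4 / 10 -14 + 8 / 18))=190740307 / 1223880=155.85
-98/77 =-14/11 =-1.27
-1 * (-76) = 76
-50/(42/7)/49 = -25/147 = -0.17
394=394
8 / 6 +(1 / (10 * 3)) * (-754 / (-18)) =737 / 270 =2.73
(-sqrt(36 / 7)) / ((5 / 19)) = -114 * sqrt(7) / 35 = -8.62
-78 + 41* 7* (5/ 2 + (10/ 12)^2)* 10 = 163621/ 18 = 9090.06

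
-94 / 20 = -47 / 10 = -4.70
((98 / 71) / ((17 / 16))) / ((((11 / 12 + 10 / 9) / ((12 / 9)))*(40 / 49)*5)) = 460992 / 2202775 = 0.21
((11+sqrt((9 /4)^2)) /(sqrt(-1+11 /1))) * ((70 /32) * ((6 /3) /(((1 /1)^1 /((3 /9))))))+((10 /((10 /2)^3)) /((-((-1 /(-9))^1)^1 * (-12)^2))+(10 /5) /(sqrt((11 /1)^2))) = 389 /2200+371 * sqrt(10) /192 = 6.29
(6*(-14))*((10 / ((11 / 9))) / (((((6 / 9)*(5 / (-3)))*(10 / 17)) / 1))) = 57834 / 55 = 1051.53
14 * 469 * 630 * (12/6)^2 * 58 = 959686560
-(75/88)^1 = -75/88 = -0.85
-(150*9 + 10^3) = -2350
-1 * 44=-44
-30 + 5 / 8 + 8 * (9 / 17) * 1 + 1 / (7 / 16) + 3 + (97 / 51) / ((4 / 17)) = -33617 / 2856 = -11.77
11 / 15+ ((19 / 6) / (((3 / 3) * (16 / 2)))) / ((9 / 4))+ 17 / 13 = 2.22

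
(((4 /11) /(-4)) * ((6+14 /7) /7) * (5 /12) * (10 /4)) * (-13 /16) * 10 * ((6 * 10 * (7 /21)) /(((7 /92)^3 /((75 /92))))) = 859625000 /26411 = 32547.99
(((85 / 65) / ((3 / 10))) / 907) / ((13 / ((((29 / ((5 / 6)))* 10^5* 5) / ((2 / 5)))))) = 2465000000 / 153283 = 16081.37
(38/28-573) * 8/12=-8003/21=-381.10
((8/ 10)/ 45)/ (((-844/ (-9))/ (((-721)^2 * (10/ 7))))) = 140.78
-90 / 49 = -1.84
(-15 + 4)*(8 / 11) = -8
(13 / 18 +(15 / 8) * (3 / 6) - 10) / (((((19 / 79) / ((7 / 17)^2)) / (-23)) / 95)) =534643165 / 41616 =12847.06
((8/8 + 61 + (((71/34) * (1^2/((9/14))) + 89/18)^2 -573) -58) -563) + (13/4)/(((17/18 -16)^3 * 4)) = -1984497787471619/1863591519996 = -1064.88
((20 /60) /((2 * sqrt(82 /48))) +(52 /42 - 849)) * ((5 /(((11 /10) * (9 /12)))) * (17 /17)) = -3560600 /693 +200 * sqrt(246) /4059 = -5137.18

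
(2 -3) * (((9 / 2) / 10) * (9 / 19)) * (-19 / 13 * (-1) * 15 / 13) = -243 / 676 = -0.36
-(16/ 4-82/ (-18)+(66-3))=-644/ 9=-71.56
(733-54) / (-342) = -679 / 342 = -1.99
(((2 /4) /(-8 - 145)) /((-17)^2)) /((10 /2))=-1 /442170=-0.00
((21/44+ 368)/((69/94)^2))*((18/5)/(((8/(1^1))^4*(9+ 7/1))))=35814517/953384960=0.04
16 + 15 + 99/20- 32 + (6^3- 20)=3999/20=199.95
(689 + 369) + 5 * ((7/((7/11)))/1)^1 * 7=1443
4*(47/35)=188/35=5.37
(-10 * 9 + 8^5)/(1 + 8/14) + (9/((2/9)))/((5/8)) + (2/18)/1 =10325701/495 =20860.00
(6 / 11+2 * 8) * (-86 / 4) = -3913 / 11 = -355.73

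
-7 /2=-3.50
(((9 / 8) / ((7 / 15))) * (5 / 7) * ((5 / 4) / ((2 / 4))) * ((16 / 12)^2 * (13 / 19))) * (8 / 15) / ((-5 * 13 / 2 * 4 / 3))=-60 / 931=-0.06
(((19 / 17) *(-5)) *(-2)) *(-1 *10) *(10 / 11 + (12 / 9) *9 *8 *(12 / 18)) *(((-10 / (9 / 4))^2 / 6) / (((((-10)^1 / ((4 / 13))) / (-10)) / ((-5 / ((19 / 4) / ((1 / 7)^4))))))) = 3.22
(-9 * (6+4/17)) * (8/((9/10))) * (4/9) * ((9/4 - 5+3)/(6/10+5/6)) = -38.67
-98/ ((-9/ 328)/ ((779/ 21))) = 3577168/ 27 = 132487.70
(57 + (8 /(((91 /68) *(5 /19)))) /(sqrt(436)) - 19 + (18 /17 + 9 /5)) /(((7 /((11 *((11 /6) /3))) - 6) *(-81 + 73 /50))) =156332 *sqrt(109) /591717945 + 420233 /4056540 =0.11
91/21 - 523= -518.67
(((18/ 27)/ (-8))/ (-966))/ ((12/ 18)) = 1/ 7728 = 0.00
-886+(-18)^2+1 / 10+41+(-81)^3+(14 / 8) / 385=-117031617 / 220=-531961.90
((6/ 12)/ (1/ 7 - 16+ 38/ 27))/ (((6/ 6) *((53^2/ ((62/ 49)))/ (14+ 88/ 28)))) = -0.00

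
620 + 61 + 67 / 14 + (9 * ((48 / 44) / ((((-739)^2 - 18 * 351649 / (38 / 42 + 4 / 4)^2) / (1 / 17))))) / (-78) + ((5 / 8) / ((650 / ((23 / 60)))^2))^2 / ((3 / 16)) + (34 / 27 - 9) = 944985117724073992635357044723389 / 1393690912233838938720000000000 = 678.04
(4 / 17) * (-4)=-16 / 17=-0.94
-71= -71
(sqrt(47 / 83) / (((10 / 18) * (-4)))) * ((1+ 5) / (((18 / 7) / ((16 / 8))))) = -1.58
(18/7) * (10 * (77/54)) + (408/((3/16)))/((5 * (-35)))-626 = -315928/525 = -601.77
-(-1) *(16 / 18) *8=64 / 9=7.11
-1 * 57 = -57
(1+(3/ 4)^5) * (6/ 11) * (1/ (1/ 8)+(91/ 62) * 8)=13.32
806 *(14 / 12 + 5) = 14911 / 3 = 4970.33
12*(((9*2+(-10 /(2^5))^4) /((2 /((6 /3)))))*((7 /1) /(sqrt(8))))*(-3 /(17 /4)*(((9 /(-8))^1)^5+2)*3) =-1447065449739*sqrt(2) /9126805504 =-224.23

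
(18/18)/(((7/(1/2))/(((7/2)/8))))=1/32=0.03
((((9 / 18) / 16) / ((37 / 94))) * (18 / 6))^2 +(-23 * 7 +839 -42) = 222914985 / 350464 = 636.06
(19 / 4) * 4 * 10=190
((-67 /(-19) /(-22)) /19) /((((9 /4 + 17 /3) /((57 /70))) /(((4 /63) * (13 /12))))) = -871 /14593425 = -0.00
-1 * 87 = -87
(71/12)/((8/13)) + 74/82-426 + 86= -1296845/3936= -329.48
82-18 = 64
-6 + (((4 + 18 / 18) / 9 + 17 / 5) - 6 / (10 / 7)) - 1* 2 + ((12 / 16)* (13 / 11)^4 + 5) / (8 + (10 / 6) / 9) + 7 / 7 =-6.45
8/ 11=0.73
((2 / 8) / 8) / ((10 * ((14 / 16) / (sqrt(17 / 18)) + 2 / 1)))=17 / 8675-21 * sqrt(34) / 138800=0.00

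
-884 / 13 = -68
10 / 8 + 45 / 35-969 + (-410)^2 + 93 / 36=7019717 / 42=167136.12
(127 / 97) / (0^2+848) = 127 / 82256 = 0.00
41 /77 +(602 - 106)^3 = 9395843113 /77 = 122023936.53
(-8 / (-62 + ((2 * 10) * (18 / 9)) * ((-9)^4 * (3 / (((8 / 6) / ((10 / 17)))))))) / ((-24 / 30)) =85 / 2951923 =0.00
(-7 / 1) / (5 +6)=-7 / 11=-0.64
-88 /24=-11 /3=-3.67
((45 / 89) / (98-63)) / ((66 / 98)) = 21 / 979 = 0.02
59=59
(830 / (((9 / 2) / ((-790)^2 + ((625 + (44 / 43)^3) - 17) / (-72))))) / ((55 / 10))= 1482635026198400 / 70840737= 20929130.45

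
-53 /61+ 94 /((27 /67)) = 382747 /1647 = 232.39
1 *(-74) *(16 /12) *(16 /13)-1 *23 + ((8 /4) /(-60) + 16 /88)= -206331 /1430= -144.29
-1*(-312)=312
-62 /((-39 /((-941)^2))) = 54899822 /39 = 1407687.74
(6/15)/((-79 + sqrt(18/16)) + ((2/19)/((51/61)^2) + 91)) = 0.03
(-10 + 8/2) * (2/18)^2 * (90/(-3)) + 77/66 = 61/18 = 3.39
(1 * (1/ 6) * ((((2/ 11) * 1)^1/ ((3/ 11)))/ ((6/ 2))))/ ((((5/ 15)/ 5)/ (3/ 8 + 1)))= 55/ 72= 0.76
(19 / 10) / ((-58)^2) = 19 / 33640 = 0.00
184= 184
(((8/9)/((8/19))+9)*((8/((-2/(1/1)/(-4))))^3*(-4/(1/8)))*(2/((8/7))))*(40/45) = -183500800/81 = -2265441.98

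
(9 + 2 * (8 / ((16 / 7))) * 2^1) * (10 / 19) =230 / 19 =12.11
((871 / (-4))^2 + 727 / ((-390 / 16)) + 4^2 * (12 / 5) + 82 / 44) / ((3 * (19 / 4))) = 1627643177 / 489060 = 3328.11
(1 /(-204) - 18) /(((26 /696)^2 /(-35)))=1297377060 /2873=451575.73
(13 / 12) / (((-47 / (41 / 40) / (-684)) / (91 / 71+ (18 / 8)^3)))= 204.79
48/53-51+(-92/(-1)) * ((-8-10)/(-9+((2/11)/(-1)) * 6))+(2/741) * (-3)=114.01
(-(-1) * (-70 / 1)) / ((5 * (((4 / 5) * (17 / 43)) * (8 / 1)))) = -1505 / 272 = -5.53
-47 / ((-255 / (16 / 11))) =752 / 2805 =0.27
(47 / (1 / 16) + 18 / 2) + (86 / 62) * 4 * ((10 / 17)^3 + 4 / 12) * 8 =358596037 / 456909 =784.83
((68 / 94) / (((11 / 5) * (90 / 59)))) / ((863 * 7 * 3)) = 0.00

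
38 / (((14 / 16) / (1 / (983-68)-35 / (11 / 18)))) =-175237456 / 70455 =-2487.23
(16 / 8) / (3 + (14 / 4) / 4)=16 / 31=0.52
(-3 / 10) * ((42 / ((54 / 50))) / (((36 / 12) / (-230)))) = 8050 / 9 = 894.44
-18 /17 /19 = -0.06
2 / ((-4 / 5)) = -5 / 2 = -2.50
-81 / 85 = -0.95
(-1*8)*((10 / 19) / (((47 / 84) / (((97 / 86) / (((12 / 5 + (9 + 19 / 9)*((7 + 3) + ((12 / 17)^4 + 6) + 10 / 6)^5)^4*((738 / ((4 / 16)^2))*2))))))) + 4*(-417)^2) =-12080414193057712248829703089318030906813973724603375107524657187821515936809635196715075127709199384805095989894620264952513429069471126969537185227566396769 / 2170999566005057868961971266389412014778385737760405390858834443569793236609846820976261323833502740746001851262963615551416260042567274191508215881728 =-5564448.00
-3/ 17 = -0.18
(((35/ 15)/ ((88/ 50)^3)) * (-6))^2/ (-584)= -11962890625/ 1059421822976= -0.01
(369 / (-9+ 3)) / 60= -41 / 40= -1.02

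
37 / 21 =1.76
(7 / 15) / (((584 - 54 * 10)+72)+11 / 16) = 112 / 28005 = 0.00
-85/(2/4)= -170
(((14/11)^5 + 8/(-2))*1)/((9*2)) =-5910/161051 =-0.04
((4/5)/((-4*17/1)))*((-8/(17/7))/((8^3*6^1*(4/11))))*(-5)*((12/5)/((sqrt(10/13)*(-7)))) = 11*sqrt(130)/1849600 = 0.00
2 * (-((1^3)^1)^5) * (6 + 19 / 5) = -98 / 5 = -19.60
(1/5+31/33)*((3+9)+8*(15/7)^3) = 1949936/18865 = 103.36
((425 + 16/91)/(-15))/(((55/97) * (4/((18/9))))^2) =-121347873/5505500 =-22.04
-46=-46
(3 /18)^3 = 1 /216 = 0.00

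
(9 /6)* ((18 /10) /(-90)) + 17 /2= 847 /100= 8.47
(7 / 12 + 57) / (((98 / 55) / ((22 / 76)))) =418055 / 44688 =9.35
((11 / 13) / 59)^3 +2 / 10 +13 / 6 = 32036494003 / 13536529890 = 2.37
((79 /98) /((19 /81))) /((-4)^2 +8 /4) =711 /3724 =0.19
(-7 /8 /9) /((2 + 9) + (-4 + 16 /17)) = -119 /9720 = -0.01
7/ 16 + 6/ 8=19/ 16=1.19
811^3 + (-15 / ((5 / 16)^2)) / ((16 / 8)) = 2667058271 / 5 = 533411654.20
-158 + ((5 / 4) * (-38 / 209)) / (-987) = -3430807 / 21714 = -158.00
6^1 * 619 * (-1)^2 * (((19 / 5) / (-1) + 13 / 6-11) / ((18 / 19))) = -4457419 / 90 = -49526.88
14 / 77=2 / 11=0.18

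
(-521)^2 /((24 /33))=2985851 /8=373231.38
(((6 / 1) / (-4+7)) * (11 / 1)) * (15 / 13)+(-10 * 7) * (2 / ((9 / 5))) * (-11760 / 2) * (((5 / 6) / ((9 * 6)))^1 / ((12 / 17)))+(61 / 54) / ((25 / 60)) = 10026.38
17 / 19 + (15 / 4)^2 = 4547 / 304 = 14.96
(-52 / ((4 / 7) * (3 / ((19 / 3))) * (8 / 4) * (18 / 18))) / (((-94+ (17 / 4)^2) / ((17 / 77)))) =33592 / 120285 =0.28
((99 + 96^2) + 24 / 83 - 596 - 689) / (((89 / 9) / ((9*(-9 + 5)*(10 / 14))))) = -1079752680 / 51709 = -20881.33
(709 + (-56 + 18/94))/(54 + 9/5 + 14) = 153500/16403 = 9.36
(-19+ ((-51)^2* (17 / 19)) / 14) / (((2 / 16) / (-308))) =-6892688 / 19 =-362773.05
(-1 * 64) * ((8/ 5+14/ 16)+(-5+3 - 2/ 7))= -12.11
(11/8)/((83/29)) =319/664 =0.48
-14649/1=-14649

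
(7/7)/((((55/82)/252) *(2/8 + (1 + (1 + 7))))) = 82656/2035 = 40.62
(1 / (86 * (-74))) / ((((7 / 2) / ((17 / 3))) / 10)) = -0.00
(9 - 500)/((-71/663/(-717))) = -3287424.80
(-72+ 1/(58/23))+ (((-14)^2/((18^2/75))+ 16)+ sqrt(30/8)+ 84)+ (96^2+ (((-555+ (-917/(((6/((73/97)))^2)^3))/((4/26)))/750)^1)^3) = sqrt(15)/2+ 53366825483136910956458243835851396369476078234510329598643164259/5744940019524560039799242924452521426911742392500224000000000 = 9291.30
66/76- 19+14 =-157/38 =-4.13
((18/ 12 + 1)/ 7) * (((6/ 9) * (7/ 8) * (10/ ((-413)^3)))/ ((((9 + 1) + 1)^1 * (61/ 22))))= -25/ 25782868902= -0.00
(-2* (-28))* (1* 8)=448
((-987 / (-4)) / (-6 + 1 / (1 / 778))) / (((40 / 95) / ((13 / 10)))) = 243789 / 247040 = 0.99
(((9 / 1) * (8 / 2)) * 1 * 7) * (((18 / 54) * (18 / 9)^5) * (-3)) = -8064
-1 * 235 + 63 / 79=-18502 / 79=-234.20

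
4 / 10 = 2 / 5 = 0.40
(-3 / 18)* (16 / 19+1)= -35 / 114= -0.31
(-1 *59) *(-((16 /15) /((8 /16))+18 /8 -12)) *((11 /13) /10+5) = -17822543 /7800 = -2284.94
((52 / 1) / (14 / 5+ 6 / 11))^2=511225 / 2116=241.60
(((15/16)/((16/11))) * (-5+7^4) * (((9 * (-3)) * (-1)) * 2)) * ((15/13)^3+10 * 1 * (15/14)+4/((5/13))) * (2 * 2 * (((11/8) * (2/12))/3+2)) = 593888900121/37856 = 15688104.93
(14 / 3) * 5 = 70 / 3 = 23.33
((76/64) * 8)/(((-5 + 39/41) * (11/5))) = -3895/3652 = -1.07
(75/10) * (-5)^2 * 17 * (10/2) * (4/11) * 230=14662500/11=1332954.55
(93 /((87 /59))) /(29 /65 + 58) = 118885 /110171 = 1.08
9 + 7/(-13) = 110/13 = 8.46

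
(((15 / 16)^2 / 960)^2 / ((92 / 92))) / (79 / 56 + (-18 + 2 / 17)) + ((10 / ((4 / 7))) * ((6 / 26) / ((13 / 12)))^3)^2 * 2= 233842315723718242228275 / 4086228225807259516534784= 0.06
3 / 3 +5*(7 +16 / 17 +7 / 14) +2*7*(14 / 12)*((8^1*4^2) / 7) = 34871 / 102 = 341.87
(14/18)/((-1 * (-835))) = 7/7515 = 0.00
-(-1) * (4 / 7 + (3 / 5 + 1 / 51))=2126 / 1785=1.19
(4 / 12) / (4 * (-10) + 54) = 1 / 42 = 0.02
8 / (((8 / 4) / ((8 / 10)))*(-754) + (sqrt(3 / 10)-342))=-178160 / 49595287-8*sqrt(30) / 49595287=-0.00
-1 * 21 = -21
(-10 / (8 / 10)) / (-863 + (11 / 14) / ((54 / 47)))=9450 / 651911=0.01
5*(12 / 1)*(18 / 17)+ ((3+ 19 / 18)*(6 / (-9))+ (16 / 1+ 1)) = 35722 / 459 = 77.83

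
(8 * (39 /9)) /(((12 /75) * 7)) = 650 /21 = 30.95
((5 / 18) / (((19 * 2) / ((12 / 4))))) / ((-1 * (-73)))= 0.00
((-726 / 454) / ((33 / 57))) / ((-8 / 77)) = 26.59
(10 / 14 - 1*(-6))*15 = 100.71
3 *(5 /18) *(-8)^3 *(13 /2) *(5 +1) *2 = -33280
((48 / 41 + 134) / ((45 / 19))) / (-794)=-0.07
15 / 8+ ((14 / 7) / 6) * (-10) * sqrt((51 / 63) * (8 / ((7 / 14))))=15 / 8 - 40 * sqrt(357) / 63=-10.12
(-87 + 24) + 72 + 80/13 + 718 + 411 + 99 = 16161/13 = 1243.15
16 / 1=16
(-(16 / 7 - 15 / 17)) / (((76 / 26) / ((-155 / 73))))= 336505 / 330106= 1.02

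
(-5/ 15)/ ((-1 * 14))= 1/ 42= 0.02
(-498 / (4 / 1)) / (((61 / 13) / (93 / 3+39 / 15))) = -271908 / 305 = -891.50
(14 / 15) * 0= 0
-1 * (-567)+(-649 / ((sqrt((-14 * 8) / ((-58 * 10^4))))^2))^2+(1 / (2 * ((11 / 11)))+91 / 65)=5534844390903761 / 490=11295600797762.78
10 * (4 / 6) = 20 / 3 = 6.67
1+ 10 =11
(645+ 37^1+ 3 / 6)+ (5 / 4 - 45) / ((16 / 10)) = 20965 / 32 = 655.16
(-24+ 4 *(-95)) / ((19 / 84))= -33936 / 19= -1786.11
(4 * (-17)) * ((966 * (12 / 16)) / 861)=-57.22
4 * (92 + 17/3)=1172/3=390.67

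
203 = 203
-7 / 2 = -3.50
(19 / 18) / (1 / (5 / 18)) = 95 / 324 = 0.29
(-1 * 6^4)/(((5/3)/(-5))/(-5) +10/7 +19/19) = -68040/131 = -519.39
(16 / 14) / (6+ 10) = 1 / 14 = 0.07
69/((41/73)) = 5037/41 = 122.85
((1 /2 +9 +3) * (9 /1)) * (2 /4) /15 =15 /4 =3.75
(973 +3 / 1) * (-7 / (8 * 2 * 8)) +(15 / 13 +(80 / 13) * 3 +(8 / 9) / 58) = -33.74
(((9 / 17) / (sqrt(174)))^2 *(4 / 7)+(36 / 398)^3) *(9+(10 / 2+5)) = 14586267510 / 462331101533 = 0.03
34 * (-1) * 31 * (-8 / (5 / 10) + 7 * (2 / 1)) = 2108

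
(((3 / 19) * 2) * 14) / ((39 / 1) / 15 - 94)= -420 / 8683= -0.05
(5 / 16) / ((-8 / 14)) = -35 / 64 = -0.55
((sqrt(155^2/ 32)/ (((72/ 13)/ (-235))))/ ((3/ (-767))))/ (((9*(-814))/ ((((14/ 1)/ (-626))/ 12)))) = 2542355725*sqrt(2)/ 47548435968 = 0.08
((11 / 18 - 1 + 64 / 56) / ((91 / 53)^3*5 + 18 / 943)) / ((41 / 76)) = 12361257310 / 224013324213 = 0.06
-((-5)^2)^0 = -1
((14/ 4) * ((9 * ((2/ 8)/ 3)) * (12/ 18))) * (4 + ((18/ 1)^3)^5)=11806621078835552263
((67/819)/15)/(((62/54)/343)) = 3283/2015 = 1.63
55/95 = 11/19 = 0.58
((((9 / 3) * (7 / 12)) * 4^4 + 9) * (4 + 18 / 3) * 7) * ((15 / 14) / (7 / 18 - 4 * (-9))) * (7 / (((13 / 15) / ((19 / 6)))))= 41027175 / 1703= 24091.12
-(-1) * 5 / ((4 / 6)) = 15 / 2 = 7.50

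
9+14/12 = 61/6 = 10.17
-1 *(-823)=823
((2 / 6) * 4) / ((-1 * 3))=-4 / 9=-0.44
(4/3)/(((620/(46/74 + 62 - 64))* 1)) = -17/5735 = -0.00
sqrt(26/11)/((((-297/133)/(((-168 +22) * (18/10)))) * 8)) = 9709 * sqrt(286)/7260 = 22.62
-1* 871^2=-758641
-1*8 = -8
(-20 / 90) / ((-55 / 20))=8 / 99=0.08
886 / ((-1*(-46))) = 443 / 23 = 19.26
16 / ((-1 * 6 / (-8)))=64 / 3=21.33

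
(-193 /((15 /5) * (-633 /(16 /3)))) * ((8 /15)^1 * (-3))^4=12648448 /3560625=3.55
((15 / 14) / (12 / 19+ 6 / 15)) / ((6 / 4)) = 0.69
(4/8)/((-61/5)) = -5/122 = -0.04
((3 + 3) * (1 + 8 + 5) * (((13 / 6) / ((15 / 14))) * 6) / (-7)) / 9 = -728 / 45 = -16.18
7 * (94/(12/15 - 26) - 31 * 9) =-17812/9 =-1979.11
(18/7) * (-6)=-108/7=-15.43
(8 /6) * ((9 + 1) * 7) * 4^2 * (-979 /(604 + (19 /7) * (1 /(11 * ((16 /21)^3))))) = -197612011520 /81716883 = -2418.25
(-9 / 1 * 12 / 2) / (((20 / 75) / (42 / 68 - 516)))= 7096815 / 68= 104364.93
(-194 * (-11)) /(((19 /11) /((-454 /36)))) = -2664299 /171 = -15580.70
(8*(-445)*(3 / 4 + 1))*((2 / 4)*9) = -28035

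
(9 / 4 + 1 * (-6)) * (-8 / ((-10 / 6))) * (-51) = 918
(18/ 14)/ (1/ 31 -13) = -0.10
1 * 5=5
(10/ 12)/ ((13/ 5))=25/ 78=0.32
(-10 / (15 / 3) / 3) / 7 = -2 / 21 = -0.10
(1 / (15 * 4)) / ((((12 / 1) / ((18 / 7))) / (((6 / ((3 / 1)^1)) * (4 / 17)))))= 1 / 595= 0.00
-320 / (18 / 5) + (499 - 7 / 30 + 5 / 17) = 627563 / 1530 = 410.17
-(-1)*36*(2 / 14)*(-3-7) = -51.43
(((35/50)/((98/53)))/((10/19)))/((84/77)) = 11077/16800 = 0.66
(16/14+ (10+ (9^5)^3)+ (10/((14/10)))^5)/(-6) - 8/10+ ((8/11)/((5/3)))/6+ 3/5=-34315188685542.39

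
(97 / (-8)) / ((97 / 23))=-23 / 8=-2.88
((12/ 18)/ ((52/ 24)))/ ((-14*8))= -1/ 364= -0.00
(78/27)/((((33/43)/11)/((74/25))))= 82732/675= 122.57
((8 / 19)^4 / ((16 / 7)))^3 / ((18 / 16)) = 0.00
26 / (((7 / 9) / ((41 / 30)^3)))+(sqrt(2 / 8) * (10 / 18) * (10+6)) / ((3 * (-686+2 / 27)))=414824999 / 4861500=85.33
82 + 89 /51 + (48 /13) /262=7274737 /86853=83.76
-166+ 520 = 354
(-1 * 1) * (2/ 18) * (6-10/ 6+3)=-22/ 27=-0.81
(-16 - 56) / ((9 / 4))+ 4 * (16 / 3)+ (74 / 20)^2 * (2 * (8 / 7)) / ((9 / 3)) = -124 / 525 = -0.24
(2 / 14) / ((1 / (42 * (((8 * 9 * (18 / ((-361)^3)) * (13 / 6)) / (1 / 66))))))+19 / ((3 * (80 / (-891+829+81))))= 1.48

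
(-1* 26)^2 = 676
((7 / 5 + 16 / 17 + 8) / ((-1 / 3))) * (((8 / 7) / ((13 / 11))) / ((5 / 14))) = -464112 / 5525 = -84.00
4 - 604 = -600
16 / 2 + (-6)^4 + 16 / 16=1305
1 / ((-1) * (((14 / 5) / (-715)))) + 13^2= 5941 / 14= 424.36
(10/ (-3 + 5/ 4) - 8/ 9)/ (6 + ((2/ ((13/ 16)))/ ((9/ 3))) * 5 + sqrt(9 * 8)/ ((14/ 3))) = -7457632/ 11040243 + 316368 * sqrt(2)/ 3680081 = -0.55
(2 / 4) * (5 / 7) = 5 / 14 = 0.36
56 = 56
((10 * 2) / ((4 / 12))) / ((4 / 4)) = 60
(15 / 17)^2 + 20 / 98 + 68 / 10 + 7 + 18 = 2321174 / 70805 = 32.78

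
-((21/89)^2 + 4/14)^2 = -358307041/3074369809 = -0.12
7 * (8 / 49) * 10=80 / 7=11.43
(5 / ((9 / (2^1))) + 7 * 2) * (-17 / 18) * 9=-1156 / 9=-128.44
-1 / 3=-0.33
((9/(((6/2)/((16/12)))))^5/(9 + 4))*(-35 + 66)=31744/13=2441.85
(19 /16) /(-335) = -19 /5360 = -0.00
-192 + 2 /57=-10942 /57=-191.96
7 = 7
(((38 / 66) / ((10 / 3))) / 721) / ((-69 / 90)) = -57 / 182413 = -0.00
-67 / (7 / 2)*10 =-1340 / 7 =-191.43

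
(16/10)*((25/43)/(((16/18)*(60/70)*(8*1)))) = 105/688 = 0.15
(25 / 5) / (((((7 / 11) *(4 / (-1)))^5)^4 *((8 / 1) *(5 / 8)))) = 672749994932560009201 / 87732524600823436081182539776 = 0.00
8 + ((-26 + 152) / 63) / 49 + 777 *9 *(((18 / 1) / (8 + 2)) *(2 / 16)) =3099673 / 1960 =1581.47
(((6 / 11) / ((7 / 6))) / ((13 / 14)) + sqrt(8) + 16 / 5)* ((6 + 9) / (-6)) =-1324 / 143-5* sqrt(2) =-16.33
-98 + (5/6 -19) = -697/6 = -116.17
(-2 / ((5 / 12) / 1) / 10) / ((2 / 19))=-114 / 25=-4.56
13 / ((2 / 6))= 39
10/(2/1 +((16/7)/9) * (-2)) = 315/47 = 6.70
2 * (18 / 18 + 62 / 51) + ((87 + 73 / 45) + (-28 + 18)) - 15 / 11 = 687421 / 8415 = 81.69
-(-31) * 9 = 279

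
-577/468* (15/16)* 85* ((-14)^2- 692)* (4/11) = 7601975/429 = 17720.22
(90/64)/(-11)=-45/352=-0.13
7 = 7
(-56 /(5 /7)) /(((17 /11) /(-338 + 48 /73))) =106187312 /6205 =17113.18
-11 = -11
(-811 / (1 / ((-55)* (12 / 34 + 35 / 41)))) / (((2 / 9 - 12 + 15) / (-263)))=-4392856.55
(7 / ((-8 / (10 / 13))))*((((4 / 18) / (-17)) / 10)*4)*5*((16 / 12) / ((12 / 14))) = 0.03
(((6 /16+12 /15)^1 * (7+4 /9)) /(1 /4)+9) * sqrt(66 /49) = 3959 * sqrt(66) /630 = 51.05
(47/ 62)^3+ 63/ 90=1353263/ 1191640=1.14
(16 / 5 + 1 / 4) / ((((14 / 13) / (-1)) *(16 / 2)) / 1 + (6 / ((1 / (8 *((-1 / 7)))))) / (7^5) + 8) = -105531153 / 18836320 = -5.60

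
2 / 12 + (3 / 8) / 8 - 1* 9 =-1687 / 192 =-8.79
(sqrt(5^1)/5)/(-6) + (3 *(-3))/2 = -4.57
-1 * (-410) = 410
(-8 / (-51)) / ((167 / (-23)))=-184 / 8517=-0.02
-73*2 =-146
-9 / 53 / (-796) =9 / 42188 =0.00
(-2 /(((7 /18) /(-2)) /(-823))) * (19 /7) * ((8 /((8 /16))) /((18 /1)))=-1000768 /49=-20423.84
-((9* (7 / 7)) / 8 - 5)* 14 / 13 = 217 / 52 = 4.17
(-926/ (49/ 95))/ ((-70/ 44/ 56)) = 3096544/ 49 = 63194.78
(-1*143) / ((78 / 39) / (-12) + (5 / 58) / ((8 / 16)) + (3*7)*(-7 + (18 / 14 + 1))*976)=1914 / 1293275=0.00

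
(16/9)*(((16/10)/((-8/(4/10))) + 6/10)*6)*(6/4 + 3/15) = 3536/375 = 9.43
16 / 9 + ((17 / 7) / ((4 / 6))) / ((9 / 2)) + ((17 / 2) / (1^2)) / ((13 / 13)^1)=1397 / 126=11.09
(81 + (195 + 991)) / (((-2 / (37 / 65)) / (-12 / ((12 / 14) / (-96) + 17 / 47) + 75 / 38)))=35332842937 / 3057860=11554.76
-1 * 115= -115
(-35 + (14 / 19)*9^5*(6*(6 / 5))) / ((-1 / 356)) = -10593624076 / 95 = -111511832.38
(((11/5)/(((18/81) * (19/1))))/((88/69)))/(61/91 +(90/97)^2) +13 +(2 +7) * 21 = 403076196959/1992794480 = 202.27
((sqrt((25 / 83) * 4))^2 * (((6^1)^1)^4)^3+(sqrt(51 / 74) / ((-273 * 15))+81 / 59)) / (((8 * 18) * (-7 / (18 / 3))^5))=-693522852612642 / 82303879+3 * sqrt(3774) / 282945845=-8426368.98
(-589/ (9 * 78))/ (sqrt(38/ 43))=-31 * sqrt(1634)/ 1404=-0.89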